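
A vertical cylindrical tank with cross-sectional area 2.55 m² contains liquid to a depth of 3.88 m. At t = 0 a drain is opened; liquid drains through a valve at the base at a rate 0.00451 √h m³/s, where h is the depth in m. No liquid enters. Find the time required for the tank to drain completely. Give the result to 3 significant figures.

2230 s

Unsteady balance on liquid volume: A dh/dt = −0.00451 √h.
This is separable: 2 d(√h)/dt = −0.00451/A, so √h = √h₀ − (0.00451/(2A)) t.
Set h = 0: 2√h₀ = (0.00451/A) t_empty ⇒ t_empty = 2A√h₀/0.00451.
t_empty = 2·2.55·√3.88/0.00451 = 5.1000·1.9698/0.00451 = 2227.5 s.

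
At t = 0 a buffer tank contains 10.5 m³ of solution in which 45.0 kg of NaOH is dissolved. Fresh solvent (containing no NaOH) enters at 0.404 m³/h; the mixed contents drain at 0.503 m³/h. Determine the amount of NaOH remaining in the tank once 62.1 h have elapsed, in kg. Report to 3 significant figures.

Total volume: dV/dt = Q_in − Q_out = -0.099000 m³/h, so V(t) = 10.5 − 0.099000 t and V(62.1) = 4.3521 m³.
No NaOH enters, so dm/dt = −Q_out · (m/V).
dm/m = −Q_out dt/(V₀ − 0.099000 t); integrating gives ln(m/m₀) = −(Q_out/(Q_in−Q_out)) ln(V/V₀).
m = m₀ (V₀/V)^(Q_out/(Q_in−Q_out)) = 45.0 × (10.5/4.3521)^(-5.0808) = 0.51269 kg.

0.513 kg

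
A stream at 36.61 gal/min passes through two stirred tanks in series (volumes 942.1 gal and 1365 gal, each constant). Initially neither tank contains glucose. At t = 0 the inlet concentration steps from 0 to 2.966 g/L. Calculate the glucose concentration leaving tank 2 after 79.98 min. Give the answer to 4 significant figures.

2.141 g/L

Time constants: τᵢ = Vᵢ/Q for each well-mixed tank.
τ₁ = 942.1/36.61 = 25.7334 min; τ₂ = 1365/36.61 = 37.2849 min.
Solving the cascade with C₁(0)=C₂(0)=0 gives C₂(t) = C_in[1 − (τ₁ e^(−t/τ₁) − τ₂ e^(−t/τ₂))/(τ₁ − τ₂)].
At t = 79.98: e^(−t/τ₁) = 0.0446893, e^(−t/τ₂) = 0.117056.
C₂ = 2.966·[1 − (25.7334·0.0446893 − 37.2849·0.117056)/(-11.5515)] = 2.966·0.721732 = 2.14066 g/L.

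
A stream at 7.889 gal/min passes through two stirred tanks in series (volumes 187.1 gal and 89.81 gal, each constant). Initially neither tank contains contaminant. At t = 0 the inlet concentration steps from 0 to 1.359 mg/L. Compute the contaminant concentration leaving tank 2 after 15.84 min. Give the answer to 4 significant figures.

Time constants: τᵢ = Vᵢ/Q for each well-mixed tank.
τ₁ = 187.1/7.889 = 23.7166 min; τ₂ = 89.81/7.889 = 11.3842 min.
Tank 1: C₁ = C_in(1 − e^(−t/τ₁)). Tank 2 (τ₁ ≠ τ₂): C₂ = C_in[1 − (τ₁ e^(−t/τ₁) − τ₂ e^(−t/τ₂))/(τ₁ − τ₂)].
At t = 15.84: e^(−t/τ₁) = 0.512791, e^(−t/τ₂) = 0.248726.
C₂ = 1.359·[1 − (23.7166·0.512791 − 11.3842·0.248726)/(12.3324)] = 1.359·0.243447 = 0.330845 mg/L.

0.3308 mg/L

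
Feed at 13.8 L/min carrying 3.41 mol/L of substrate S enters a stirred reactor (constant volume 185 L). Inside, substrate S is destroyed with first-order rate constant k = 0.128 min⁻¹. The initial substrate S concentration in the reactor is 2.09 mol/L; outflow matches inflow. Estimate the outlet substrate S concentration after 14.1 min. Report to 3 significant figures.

1.30 mol/L

Accumulation = in − out − consumed: V dC/dt = Q C_in − Q C − k V C.
dC/dt = (Q/V) C_in − (Q/V + k) C; effective rate a = Q/V + k = 0.074595 + 0.128 = 0.20259 min⁻¹.
C_ss = Q C_in/(Q + kV) = 1.2555 mol/L; C(t) = C_ss + (C₀ − C_ss) e^(−a t).
C(14.1) = 1.2555 + (0.83445)·e^(−0.20259·14.1) = 1.2555 + (0.83445)·0.057465 = 1.3035 mol/L.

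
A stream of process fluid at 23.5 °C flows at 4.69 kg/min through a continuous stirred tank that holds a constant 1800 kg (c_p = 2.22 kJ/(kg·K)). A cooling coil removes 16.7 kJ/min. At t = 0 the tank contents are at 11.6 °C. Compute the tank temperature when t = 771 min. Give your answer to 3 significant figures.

20.5 °C

Energy balance: M c_p dT/dt = ṁ c_p (T_in − T) − 16.7.
τ = M/ṁ = 383.80 min; T_ss = T_in − Q̇/(ṁ c_p) = 23.5 − 16.7/(4.69·2.22) = 21.896 °C.
T approaches T_ss exponentially: T(t) = T_ss + (T₀ − T_ss) e^(−t/τ).
T(771) = 21.896 + (-10.296)·e^(−771/383.80) = 21.896 + (-10.296)·0.13414 = 20.515 °C.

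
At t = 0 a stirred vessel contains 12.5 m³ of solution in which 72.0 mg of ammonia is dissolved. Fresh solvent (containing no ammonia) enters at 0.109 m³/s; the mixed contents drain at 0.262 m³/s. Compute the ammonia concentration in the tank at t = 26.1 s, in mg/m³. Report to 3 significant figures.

Total volume: dV/dt = Q_in − Q_out = -0.15300 m³/s, so V(t) = 12.5 − 0.15300 t and V(26.1) = 8.5067 m³.
Solute balance: dm/dt = 0 − Q_out C = −Q_out m/V(t).
Separate: dm/m = −Q_out dt/V(t) ⇒ ln(m/m₀) = −(Q_out/(Q_in−Q_out)) ln(V/V₀).
m = m₀ (V₀/V)^(Q_out/(Q_in−Q_out)) = 72.0 × (12.5/8.5067)^(-1.7124) = 37.248 mg.
C = m/V = 37.248/8.5067 = 4.3787 mg/m³.

4.38 mg/m³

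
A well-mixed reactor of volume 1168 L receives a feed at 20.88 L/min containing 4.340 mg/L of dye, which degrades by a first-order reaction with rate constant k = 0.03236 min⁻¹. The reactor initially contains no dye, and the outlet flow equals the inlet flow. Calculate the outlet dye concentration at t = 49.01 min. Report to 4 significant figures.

1.413 mg/L

V dC/dt = Q(C_in − C) − k V C.
dC/dt = (Q/V) C_in − (Q/V + k) C; effective rate a = Q/V + k = 0.0178767 + 0.03236 = 0.0502367 min⁻¹.
C_ss = Q C_in/(Q + kV) = 1.54439 mg/L; C(t) = C_ss + (C₀ − C_ss) e^(−a t).
C(49.01) = 1.54439 + (-1.54439)·e^(−0.0502367·49.01) = 1.54439 + (-1.54439)·0.0852556 = 1.41272 mg/L.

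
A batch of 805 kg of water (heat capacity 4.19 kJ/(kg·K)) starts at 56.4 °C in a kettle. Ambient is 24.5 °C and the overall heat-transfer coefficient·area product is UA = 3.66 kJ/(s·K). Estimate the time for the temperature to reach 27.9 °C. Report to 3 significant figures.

Lumped-capacitance energy balance: M c_p dT/dt = UA(T_amb − T).
τ = M c_p/UA = 921.57 s; T_ss = T_amb = 24.500 °C.
T(t) = T_ss + (T₀ − T_ss)e^(−t/τ); set T = 27.9:
t = −τ ln[(T − T_ss)/(T₀ − T_ss)] = −921.57 · ln(0.10658) = 2063.2 s.

2060 s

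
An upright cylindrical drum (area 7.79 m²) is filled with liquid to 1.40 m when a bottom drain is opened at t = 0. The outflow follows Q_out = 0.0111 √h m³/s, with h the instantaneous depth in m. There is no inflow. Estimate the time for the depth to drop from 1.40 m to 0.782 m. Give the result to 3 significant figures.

A dh/dt = −Q_out = −0.0111 √h.
∫ h^(−1/2) dh = −(0.0111/A) ∫ dt, giving 2√h = 2√h₀ − (0.0111/A) t.
t = 2A(√h₀ − √h)/0.0111 = 2·7.79·(√1.40 − √0.782)/0.0111
  = 15.580 × (1.1832 − 0.88431) / 0.0111 = 419.55 s.

420 s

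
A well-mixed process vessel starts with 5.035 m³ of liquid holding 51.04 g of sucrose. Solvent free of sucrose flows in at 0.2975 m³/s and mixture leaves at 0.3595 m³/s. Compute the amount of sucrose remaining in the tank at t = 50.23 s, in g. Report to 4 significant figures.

0.1910 g

Total volume: dV/dt = Q_in − Q_out = -0.0620000 m³/s, so V(t) = 5.035 − 0.0620000 t and V(50.23) = 1.92074 m³.
Solute balance: dm/dt = 0 − Q_out C = −Q_out m/V(t).
dm/m = −Q_out dt/(V₀ − 0.0620000 t); integrating gives ln(m/m₀) = −(Q_out/(Q_in−Q_out)) ln(V/V₀).
m = m₀ (V₀/V)^(Q_out/(Q_in−Q_out)) = 51.04 × (5.035/1.92074)^(-5.79839) = 0.191032 g.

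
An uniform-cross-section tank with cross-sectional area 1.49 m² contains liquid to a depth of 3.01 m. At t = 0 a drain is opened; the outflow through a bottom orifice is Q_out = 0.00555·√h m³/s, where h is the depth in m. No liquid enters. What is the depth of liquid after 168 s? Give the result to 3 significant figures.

2.02 m

A dh/dt = −Q_out = −0.00555 √h.
Separate and integrate: 2(√h − √h₀) = −(0.00555/A) t.
√h = √3.01 − 0.00555·168/(2·1.49) = 1.7349 − 0.31289 = 1.4220.
h = 1.4220² = 2.0222 m.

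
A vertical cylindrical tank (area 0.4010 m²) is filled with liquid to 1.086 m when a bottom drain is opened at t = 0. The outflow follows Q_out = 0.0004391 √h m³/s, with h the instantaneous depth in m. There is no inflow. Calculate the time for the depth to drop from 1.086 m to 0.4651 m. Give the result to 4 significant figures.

657.8 s

With no inflow, A dh/dt = −0.0004391 √h.
This is separable: 2 d(√h)/dt = −0.0004391/A, so √h = √h₀ − (0.0004391/(2A)) t.
t = 2A(√h₀ − √h)/0.0004391 = 2·0.4010·(√1.086 − √0.4651)/0.0004391
  = 0.802000 × (1.04211 − 0.681982) / 0.0004391 = 657.766 s.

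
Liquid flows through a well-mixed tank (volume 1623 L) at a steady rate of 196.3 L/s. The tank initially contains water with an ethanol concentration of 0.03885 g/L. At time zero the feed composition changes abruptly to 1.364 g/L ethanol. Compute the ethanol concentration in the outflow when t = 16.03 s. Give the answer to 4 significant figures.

Accumulation = in − out for the solute gives V dC/dt = Q(C_in − C).
Time constant τ = V/Q = 1623/196.3 = 8.26796 s.
Solution: C(t) = C_in + (C₀ − C_in) e^(−t/τ).
C(16.03) = 1.364 + (0.03885 − 1.364)·e^(−16.03/8.26796) = 1.364 + (-1.32515)·0.143875 = 1.17334 g/L.

1.173 g/L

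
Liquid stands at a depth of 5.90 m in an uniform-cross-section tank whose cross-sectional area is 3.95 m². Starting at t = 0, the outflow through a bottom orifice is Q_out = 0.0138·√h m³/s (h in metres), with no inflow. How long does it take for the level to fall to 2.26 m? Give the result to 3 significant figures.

With no inflow, A dh/dt = −0.0138 √h.
∫ h^(−1/2) dh = −(0.0138/A) ∫ dt, giving 2√h = 2√h₀ − (0.0138/A) t.
t = 2A(√h₀ − √h)/0.0138 = 2·3.95·(√5.90 − √2.26)/0.0138
  = 7.9000 × (2.4290 − 1.5033) / 0.0138 = 529.91 s.

530 s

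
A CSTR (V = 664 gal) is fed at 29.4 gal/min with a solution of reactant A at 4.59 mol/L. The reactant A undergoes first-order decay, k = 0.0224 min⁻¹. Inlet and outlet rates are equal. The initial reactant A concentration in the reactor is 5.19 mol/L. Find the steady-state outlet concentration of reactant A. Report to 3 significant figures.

3.05 mol/L

Species balance: V dC/dt = Q C_in − Q C − k V C.
At steady state: 0 = Q C_in − (Q + kV) C_ss, so C_ss = Q C_in/(Q + kV).
C_ss = 29.4·4.59/(29.4 + 0.0224·664) = 134.95/44.274 = 3.0480 mol/L.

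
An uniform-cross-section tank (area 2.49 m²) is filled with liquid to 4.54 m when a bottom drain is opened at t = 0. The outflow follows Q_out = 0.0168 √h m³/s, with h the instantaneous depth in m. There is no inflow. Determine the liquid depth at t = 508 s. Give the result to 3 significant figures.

A dh/dt = −Q_out = −0.0168 √h.
This is separable: 2 d(√h)/dt = −0.0168/A, so √h = √h₀ − (0.0168/(2A)) t.
√h = √4.54 − 0.0168·508/(2·2.49) = 2.1307 − 1.7137 = 0.41699.
h = 0.41699² = 0.17388 m.

0.174 m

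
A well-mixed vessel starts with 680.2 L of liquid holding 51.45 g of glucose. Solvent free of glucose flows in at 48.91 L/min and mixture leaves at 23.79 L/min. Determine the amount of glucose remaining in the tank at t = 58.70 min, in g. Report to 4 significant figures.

Let m(t) be the amount of glucose. Volume: V(t) = V₀ + (Q_in − Q_out) t = 680.2 + 25.1200 t; V(58.70) = 2154.74 L.
No glucose enters, so dm/dt = −Q_out · (m/V).
dm/m = −Q_out dt/(V₀ + 25.1200 t); integrating gives ln(m/m₀) = −(Q_out/(Q_in−Q_out)) ln(V/V₀).
m = m₀ (V₀/V)^(Q_out/(Q_in−Q_out)) = 51.45 × (680.2/2154.74)^(0.947054) = 17.2639 g.

17.26 g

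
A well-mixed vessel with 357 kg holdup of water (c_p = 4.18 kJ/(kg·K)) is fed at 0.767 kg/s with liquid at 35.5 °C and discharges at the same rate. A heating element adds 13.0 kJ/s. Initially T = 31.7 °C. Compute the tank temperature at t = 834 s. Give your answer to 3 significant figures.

Energy balance: M c_p dT/dt = ṁ c_p (T_in − T) + 13.0.
Rearrange: dT/dt = (T_ss − T)/τ with τ = M/ṁ = 465.45 s and T_ss = T_in + Q̇/(ṁ c_p) = 39.555 °C.
This is linear first-order; T(t) = T_ss + (T₀ − T_ss) e^(−t/τ).
T(834) = 39.555 + (-7.8548)·e^(−834/465.45) = 39.555 + (-7.8548)·0.16666 = 38.246 °C.

38.2 °C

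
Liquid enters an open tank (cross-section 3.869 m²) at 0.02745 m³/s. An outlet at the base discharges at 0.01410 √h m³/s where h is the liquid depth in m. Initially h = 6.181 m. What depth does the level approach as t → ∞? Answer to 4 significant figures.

Accumulation of liquid (constant cross-section A): A dh/dt = Q_in − 0.01410 √h. At steady state dh/dt = 0:
Q_in = 0.01410 √h_ss ⇒ √h_ss = 0.02745/0.01410 = 1.94681.
h_ss = 1.94681² = 3.79006 m. (Since h₀ = 6.181 m > h_ss, the level will fall toward this value.)

3.790 m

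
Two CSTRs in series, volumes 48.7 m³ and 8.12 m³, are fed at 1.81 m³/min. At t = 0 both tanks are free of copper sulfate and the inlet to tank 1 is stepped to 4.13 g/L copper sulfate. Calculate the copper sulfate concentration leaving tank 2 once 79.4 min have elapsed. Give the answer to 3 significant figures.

3.87 g/L

Time constants: τᵢ = Vᵢ/Q for each well-mixed tank.
τ₁ = 48.7/1.81 = 26.906 min; τ₂ = 8.12/1.81 = 4.4862 min.
Tank 1: C₁ = C_in(1 − e^(−t/τ₁)). Tank 2 (τ₁ ≠ τ₂): C₂ = C_in[1 − (τ₁ e^(−t/τ₁) − τ₂ e^(−t/τ₂))/(τ₁ − τ₂)].
At t = 79.4: e^(−t/τ₁) = 0.052287, e^(−t/τ₂) = 2.0584e-08.
C₂ = 4.13·[1 − (26.906·0.052287 − 4.4862·2.0584e-08)/(22.420)] = 4.13·0.93725 = 3.8708 g/L.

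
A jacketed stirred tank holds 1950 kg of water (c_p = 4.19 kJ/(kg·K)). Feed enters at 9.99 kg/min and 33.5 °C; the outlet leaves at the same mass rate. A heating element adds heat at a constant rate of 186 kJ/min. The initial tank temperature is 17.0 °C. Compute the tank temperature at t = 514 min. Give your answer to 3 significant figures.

Unsteady energy balance on the tank contents: M c_p dT/dt = ṁ c_p (T_in − T) + 186.
τ = M/ṁ = 195.20 min; T_ss = T_in + Q̇/(ṁ c_p) = 33.5 + 186/(9.99·4.19) = 37.944 °C.
Integrating: T(t) = T_ss + (T₀ − T_ss) e^(−t/τ).
T(514) = 37.944 + (-20.944)·e^(−514/195.20) = 37.944 + (-20.944)·0.071844 = 36.439 °C.

36.4 °C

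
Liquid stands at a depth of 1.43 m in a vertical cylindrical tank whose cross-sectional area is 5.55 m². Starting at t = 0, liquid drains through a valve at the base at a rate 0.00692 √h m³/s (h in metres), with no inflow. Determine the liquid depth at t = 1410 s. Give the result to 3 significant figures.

Mass balance (ρ constant): A dh/dt = −0.00692 √h.
Separate and integrate: 2(√h − √h₀) = −(0.00692/A) t.
√h = √1.43 − 0.00692·1410/(2·5.55) = 1.1958 − 0.87903 = 0.31680.
h = 0.31680² = 0.10036 m.

0.100 m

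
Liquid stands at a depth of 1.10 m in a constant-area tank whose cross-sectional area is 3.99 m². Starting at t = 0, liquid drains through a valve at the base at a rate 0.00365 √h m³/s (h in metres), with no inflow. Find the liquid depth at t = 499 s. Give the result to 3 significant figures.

0.673 m

With no inflow, A dh/dt = −0.00365 √h.
This is separable: 2 d(√h)/dt = −0.00365/A, so √h = √h₀ − (0.00365/(2A)) t.
√h = √1.10 − 0.00365·499/(2·3.99) = 1.0488 − 0.22824 = 0.82057.
h = 0.82057² = 0.67333 m.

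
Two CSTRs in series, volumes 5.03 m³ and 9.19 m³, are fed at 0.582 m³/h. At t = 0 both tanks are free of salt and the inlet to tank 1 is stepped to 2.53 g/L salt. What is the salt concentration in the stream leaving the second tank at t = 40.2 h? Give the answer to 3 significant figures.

Each tank obeys Vᵢ dCᵢ/dt = Q(Cᵢ₋₁ − Cᵢ), so τᵢ = Vᵢ/Q.
τ₁ = 5.03/0.582 = 8.6426 h; τ₂ = 9.19/0.582 = 15.790 h.
Tank 1: C₁ = C_in(1 − e^(−t/τ₁)). Tank 2 (τ₁ ≠ τ₂): C₂ = C_in[1 − (τ₁ e^(−t/τ₁) − τ₂ e^(−t/τ₂))/(τ₁ − τ₂)].
At t = 40.2: e^(−t/τ₁) = 0.0095485, e^(−t/τ₂) = 0.078406.
C₂ = 2.53·[1 − (8.6426·0.0095485 − 15.790·0.078406)/(-7.1478)] = 2.53·0.83834 = 2.1210 g/L.

2.12 g/L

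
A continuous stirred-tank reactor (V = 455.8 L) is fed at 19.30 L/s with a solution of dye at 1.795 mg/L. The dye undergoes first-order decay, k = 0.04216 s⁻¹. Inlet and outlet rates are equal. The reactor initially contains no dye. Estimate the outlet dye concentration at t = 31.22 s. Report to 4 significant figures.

0.8351 mg/L

Accumulation = in − out − consumed: V dC/dt = Q C_in − Q C − k V C.
dC/dt = (Q/V) C_in − (Q/V + k) C; effective rate a = Q/V + k = 0.0423431 + 0.04216 = 0.0845031 s⁻¹.
C_ss = Q C_in/(Q + kV) = 0.899445 mg/L; C(t) = C_ss + (C₀ − C_ss) e^(−a t).
C(31.22) = 0.899445 + (-0.899445)·e^(−0.0845031·31.22) = 0.899445 + (-0.899445)·0.0714907 = 0.835143 mg/L.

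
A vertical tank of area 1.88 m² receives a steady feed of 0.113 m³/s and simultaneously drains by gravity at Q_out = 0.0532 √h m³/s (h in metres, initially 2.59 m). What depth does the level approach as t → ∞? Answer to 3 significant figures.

4.51 m

A dh/dt = Q_in − 0.0532 √h. Steady state requires inflow = outflow:
Q_in = 0.0532 √h_ss ⇒ √h_ss = 0.113/0.0532 = 2.1241.
h_ss = 2.1241² = 4.5116 m. (Since h₀ = 2.59 m < h_ss, the level will rise toward this value.)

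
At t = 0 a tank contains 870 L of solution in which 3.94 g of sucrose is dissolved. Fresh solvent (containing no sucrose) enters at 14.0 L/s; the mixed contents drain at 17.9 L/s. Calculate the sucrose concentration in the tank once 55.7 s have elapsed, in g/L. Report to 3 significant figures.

0.00161 g/L

Let m(t) be the amount of sucrose. Volume: V(t) = V₀ + (Q_in − Q_out) t = 870 − 3.9000 t; V(55.7) = 652.77 L.
Solute balance: dm/dt = 0 − Q_out C = −Q_out m/V(t).
dm/m = −Q_out dt/(V₀ − 3.9000 t); integrating gives ln(m/m₀) = −(Q_out/(Q_in−Q_out)) ln(V/V₀).
m = m₀ (V₀/V)^(Q_out/(Q_in−Q_out)) = 3.94 × (870/652.77)^(-4.5897) = 1.0541 g.
C = m/V = 1.0541/652.77 = 0.0016148 g/L.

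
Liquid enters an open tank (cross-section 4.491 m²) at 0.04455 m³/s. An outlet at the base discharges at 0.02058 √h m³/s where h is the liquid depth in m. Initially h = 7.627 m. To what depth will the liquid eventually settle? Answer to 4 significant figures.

Unsteady balance on liquid volume: A dh/dt = Q_in − 0.02058 √h. At steady state dh/dt = 0:
Q_in = 0.02058 √h_ss ⇒ √h_ss = 0.04455/0.02058 = 2.16472.
h_ss = 2.16472² = 4.68603 m. (Since h₀ = 7.627 m > h_ss, the level will fall toward this value.)

4.686 m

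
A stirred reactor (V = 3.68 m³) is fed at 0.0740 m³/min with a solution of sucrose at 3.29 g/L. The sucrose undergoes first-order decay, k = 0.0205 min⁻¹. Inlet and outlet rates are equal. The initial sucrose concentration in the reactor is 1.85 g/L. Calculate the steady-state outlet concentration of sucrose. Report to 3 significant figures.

Species balance: V dC/dt = Q C_in − Q C − k V C.
Steady state (dC/dt = 0): C_ss = Q C_in/(Q + kV) = C_in/(1 + kV/Q).
C_ss = 0.0740·3.29/(0.0740 + 0.0205·3.68) = 0.24346/0.14944 = 1.6291 g/L.

1.63 g/L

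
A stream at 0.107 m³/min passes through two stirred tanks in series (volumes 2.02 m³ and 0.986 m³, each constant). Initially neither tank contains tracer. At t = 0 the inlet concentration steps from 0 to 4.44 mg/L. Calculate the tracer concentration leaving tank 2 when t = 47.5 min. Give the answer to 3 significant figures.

Species balance on tank i: dCᵢ/dt = (Cᵢ₋₁ − Cᵢ)/τᵢ with τᵢ = Vᵢ/Q.
τ₁ = 2.02/0.107 = 18.879 min; τ₂ = 0.986/0.107 = 9.2150 min.
Tank 1: C₁ = C_in(1 − e^(−t/τ₁)). Tank 2 (τ₁ ≠ τ₂): C₂ = C_in[1 − (τ₁ e^(−t/τ₁) − τ₂ e^(−t/τ₂))/(τ₁ − τ₂)].
At t = 47.5: e^(−t/τ₁) = 0.080775, e^(−t/τ₂) = 0.0057724.
C₂ = 4.44·[1 − (18.879·0.080775 − 9.2150·0.0057724)/(9.6636)] = 4.44·0.84770 = 3.7638 mg/L.

3.76 mg/L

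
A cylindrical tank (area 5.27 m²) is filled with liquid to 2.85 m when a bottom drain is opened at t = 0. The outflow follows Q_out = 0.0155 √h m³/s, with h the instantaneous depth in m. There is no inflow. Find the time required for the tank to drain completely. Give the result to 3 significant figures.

1150 s

With no inflow, A dh/dt = −0.0155 √h.
∫ h^(−1/2) dh = −(0.0155/A) ∫ dt, giving 2√h = 2√h₀ − (0.0155/A) t.
Set h = 0: 2√h₀ = (0.0155/A) t_empty ⇒ t_empty = 2A√h₀/0.0155.
t_empty = 2·5.27·√2.85/0.0155 = 10.540·1.6882/0.0155 = 1148.0 s.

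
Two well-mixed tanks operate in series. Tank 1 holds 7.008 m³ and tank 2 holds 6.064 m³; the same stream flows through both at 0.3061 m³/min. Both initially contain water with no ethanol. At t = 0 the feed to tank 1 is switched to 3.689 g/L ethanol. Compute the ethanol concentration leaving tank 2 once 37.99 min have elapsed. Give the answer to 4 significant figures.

Each tank obeys Vᵢ dCᵢ/dt = Q(Cᵢ₋₁ − Cᵢ), so τᵢ = Vᵢ/Q.
τ₁ = 7.008/0.3061 = 22.8945 min; τ₂ = 6.064/0.3061 = 19.8105 min.
Solving the cascade with C₁(0)=C₂(0)=0 gives C₂(t) = C_in[1 − (τ₁ e^(−t/τ₁) − τ₂ e^(−t/τ₂))/(τ₁ − τ₂)].
At t = 37.99: e^(−t/τ₁) = 0.190262, e^(−t/τ₂) = 0.146949.
C₂ = 3.689·[1 − (22.8945·0.190262 − 19.8105·0.146949)/(3.08396)] = 3.689·0.531507 = 1.96073 g/L.

1.961 g/L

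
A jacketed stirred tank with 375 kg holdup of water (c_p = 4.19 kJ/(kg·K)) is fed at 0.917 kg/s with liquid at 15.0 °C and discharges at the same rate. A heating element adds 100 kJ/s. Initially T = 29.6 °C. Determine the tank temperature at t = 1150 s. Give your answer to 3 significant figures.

40.3 °C

Heat balance on the well-mixed liquid: M c_p dT/dt = ṁ c_p (T_in − T) + 100.
Rearrange: dT/dt = (T_ss − T)/τ with τ = M/ṁ = 408.94 s and T_ss = T_in + Q̇/(ṁ c_p) = 41.027 °C.
This is linear first-order; T(t) = T_ss + (T₀ − T_ss) e^(−t/τ).
T(1150) = 41.027 + (-11.427)·e^(−1150/408.94) = 41.027 + (-11.427)·0.060077 = 40.340 °C.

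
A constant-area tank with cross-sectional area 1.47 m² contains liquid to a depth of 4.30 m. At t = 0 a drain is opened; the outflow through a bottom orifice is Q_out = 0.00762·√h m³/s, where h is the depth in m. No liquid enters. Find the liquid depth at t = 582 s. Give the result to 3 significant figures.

0.319 m

With no inflow, A dh/dt = −0.00762 √h.
∫ h^(−1/2) dh = −(0.00762/A) ∫ dt, giving 2√h = 2√h₀ − (0.00762/A) t.
√h = √4.30 − 0.00762·582/(2·1.47) = 2.0736 − 1.5084 = 0.56520.
h = 0.56520² = 0.31945 m.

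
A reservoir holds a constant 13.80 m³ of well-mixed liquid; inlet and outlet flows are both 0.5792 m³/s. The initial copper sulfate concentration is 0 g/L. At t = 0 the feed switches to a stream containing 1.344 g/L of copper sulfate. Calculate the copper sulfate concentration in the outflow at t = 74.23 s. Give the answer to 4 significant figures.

Accumulation = in − out for the solute gives V dC/dt = Q(C_in − C).
Time constant τ = V/Q = 13.80/0.5792 = 23.8260 s.
C approaches C_in exponentially: C(t) = C_in + (C₀ − C_in) e^(−t/τ).
C(74.23) = 1.344 + (0 − 1.344)·e^(−74.23/23.8260) = 1.344 + (-1.34400)·0.0443560 = 1.28439 g/L.

1.284 g/L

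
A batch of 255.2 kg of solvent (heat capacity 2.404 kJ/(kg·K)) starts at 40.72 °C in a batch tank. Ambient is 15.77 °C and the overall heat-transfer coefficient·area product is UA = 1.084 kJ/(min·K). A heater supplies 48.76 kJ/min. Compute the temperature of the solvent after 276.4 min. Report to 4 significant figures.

48.46 °C

Unsteady energy balance on the tank contents: M c_p dT/dt = −UA(T − T_amb) + Q̇.
dT/dt = (T_ss − T)/τ with T_ss = T_amb + Q̇/UA = 15.77 + 48.76/1.084 = 60.7515 °C, τ = M c_p/UA = 255.2·2.404/1.084 = 565.960 min.
Integrating: T(t) = T_ss + (T₀ − T_ss) e^(−t/τ).
T(276.4) = 60.7515 + (-20.0315)·0.613624 = 48.4597 °C.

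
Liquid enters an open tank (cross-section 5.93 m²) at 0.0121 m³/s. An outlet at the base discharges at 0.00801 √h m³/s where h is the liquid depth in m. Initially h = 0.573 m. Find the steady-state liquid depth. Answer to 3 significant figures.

Level balance: A dh/dt = 0.0121 − 0.00801 √h. Setting dh/dt = 0:
Q_in = 0.00801 √h_ss ⇒ √h_ss = 0.0121/0.00801 = 1.5106.
h_ss = 1.5106² = 2.2819 m. (Since h₀ = 0.573 m < h_ss, the level will rise toward this value.)

2.28 m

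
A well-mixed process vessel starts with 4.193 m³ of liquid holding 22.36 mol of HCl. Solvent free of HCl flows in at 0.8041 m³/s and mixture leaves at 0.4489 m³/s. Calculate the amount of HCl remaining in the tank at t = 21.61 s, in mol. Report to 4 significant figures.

Total volume: dV/dt = Q_in − Q_out = 0.355200 m³/s, so V(t) = 4.193 + 0.355200 t and V(21.61) = 11.8689 m³.
Species balance (pure solvent in): dm/dt = −Q_out · m/V(t).
Separate: dm/m = −Q_out dt/V(t) ⇒ ln(m/m₀) = −(Q_out/(Q_in−Q_out)) ln(V/V₀).
m = m₀ (V₀/V)^(Q_out/(Q_in−Q_out)) = 22.36 × (4.193/11.8689)^(1.26380) = 6.00319 mol.

6.003 mol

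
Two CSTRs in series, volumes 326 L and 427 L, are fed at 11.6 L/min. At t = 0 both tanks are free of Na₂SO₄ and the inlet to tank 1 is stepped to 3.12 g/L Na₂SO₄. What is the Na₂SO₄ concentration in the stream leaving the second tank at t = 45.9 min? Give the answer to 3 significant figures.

Species balance on tank i: dCᵢ/dt = (Cᵢ₋₁ − Cᵢ)/τᵢ with τᵢ = Vᵢ/Q.
τ₁ = 326/11.6 = 28.103 min; τ₂ = 427/11.6 = 36.810 min.
Solving the cascade with C₁(0)=C₂(0)=0 gives C₂(t) = C_in[1 − (τ₁ e^(−t/τ₁) − τ₂ e^(−t/τ₂))/(τ₁ − τ₂)].
At t = 45.9: e^(−t/τ₁) = 0.19529, e^(−t/τ₂) = 0.28739.
C₂ = 3.12·[1 − (28.103·0.19529 − 36.810·0.28739)/(-8.7069)] = 3.12·0.41537 = 1.2960 g/L.

1.30 g/L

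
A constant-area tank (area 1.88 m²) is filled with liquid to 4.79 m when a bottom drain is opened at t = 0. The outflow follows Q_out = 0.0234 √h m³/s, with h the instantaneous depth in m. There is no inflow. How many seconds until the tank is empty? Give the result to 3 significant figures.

352 s

A dh/dt = −Q_out = −0.0234 √h.
Separate and integrate: 2(√h − √h₀) = −(0.0234/A) t.
Set h = 0: 2√h₀ = (0.0234/A) t_empty ⇒ t_empty = 2A√h₀/0.0234.
t_empty = 2·1.88·√4.79/0.0234 = 3.7600·2.1886/0.0234 = 351.67 s.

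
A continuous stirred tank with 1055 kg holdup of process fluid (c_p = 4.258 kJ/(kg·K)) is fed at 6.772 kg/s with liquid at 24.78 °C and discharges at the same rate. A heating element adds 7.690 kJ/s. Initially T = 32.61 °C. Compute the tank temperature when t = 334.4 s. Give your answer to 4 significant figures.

M c_p dT/dt = ṁ c_p (T_in − T) + Q̇.
Rearrange: dT/dt = (T_ss − T)/τ with τ = M/ṁ = 155.789 s and T_ss = T_in + Q̇/(ṁ c_p) = 25.0467 °C.
Solution: T(t) = T_ss + (T₀ − T_ss) e^(−t/τ).
T(334.4) = 25.0467 + (7.56331)·e^(−334.4/155.789) = 25.0467 + (7.56331)·0.116893 = 25.9308 °C.

25.93 °C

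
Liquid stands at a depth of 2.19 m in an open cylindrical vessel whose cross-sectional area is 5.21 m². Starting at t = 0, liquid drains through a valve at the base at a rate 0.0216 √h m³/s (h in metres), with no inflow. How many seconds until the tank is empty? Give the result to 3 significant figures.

A dh/dt = −Q_out = −0.0216 √h.
Separate and integrate: 2(√h − √h₀) = −(0.0216/A) t.
Set h = 0: 2√h₀ = (0.0216/A) t_empty ⇒ t_empty = 2A√h₀/0.0216.
t_empty = 2·5.21·√2.19/0.0216 = 10.420·1.4799/0.0216 = 713.90 s.

714 s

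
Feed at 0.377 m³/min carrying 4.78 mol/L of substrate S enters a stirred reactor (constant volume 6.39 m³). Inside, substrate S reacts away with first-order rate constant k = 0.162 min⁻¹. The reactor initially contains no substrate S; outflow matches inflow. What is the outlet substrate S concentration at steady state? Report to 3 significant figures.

Species balance: V dC/dt = Q C_in − Q C − k V C.
At steady state: 0 = Q C_in − (Q + kV) C_ss, so C_ss = Q C_in/(Q + kV).
C_ss = 0.377·4.78/(0.377 + 0.162·6.39) = 1.8021/1.4122 = 1.2761 mol/L.

1.28 mol/L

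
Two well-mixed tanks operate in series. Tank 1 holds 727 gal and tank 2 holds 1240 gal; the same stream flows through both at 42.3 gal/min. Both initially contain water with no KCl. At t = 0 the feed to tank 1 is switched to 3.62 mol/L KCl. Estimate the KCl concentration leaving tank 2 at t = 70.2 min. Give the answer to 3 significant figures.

2.91 mol/L

Species balance on tank i: dCᵢ/dt = (Cᵢ₋₁ − Cᵢ)/τᵢ with τᵢ = Vᵢ/Q.
τ₁ = 727/42.3 = 17.187 min; τ₂ = 1240/42.3 = 29.314 min.
Solving the cascade with C₁(0)=C₂(0)=0 gives C₂(t) = C_in[1 − (τ₁ e^(−t/τ₁) − τ₂ e^(−t/τ₂))/(τ₁ − τ₂)].
At t = 70.2: e^(−t/τ₁) = 0.016831, e^(−t/τ₂) = 0.091198.
C₂ = 3.62·[1 − (17.187·0.016831 − 29.314·0.091198)/(-12.128)] = 3.62·0.80341 = 2.9084 mol/L.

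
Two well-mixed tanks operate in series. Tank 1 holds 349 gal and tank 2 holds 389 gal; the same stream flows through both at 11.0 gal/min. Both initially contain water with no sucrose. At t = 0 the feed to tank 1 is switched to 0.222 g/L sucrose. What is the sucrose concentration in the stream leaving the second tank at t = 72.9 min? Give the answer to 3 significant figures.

Time constants: τᵢ = Vᵢ/Q for each well-mixed tank.
τ₁ = 349/11.0 = 31.727 min; τ₂ = 389/11.0 = 35.364 min.
Tank 1: C₁ = C_in(1 − e^(−t/τ₁)). Tank 2 (τ₁ ≠ τ₂): C₂ = C_in[1 − (τ₁ e^(−t/τ₁) − τ₂ e^(−t/τ₂))/(τ₁ − τ₂)].
At t = 72.9: e^(−t/τ₁) = 0.10049, e^(−t/τ₂) = 0.12727.
C₂ = 0.222·[1 − (31.727·0.10049 − 35.364·0.12727)/(-3.6364)] = 0.222·0.63906 = 0.14187 g/L.

0.142 g/L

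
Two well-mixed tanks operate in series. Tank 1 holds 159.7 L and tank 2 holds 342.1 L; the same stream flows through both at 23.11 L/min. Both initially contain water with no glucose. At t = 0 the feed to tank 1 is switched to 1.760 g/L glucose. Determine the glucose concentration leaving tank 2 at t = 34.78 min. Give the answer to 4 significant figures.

Species balance on tank i: dCᵢ/dt = (Cᵢ₋₁ − Cᵢ)/τᵢ with τᵢ = Vᵢ/Q.
τ₁ = 159.7/23.11 = 6.91043 min; τ₂ = 342.1/23.11 = 14.8031 min.
Solving the cascade with C₁(0)=C₂(0)=0 gives C₂(t) = C_in[1 − (τ₁ e^(−t/τ₁) − τ₂ e^(−t/τ₂))/(τ₁ − τ₂)].
At t = 34.78: e^(−t/τ₁) = 0.00651940, e^(−t/τ₂) = 0.0954163.
C₂ = 1.760·[1 − (6.91043·0.00651940 − 14.8031·0.0954163)/(-7.89269)] = 1.760·0.826750 = 1.45508 g/L.

1.455 g/L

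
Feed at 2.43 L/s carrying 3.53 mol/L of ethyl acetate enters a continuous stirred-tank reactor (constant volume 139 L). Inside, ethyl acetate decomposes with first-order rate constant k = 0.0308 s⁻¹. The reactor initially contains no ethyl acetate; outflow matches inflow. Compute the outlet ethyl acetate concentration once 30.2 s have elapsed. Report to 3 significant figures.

Accumulation = in − out − consumed: V dC/dt = Q C_in − Q C − k V C.
dC/dt = (Q/V) C_in − (Q/V + k) C; effective rate a = Q/V + k = 0.017482 + 0.0308 = 0.048282 s⁻¹.
C_ss = Q C_in/(Q + kV) = 1.2781 mol/L; C(t) = C_ss + (C₀ − C_ss) e^(−a t).
C(30.2) = 1.2781 + (-1.2781)·e^(−0.048282·30.2) = 1.2781 + (-1.2781)·0.23267 = 0.98076 mol/L.

0.981 mol/L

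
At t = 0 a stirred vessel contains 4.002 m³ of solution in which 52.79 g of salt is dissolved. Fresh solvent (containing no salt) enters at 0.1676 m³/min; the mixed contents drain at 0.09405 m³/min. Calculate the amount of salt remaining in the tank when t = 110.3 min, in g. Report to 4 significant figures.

12.81 g

Total volume: dV/dt = Q_in − Q_out = 0.0735500 m³/min, so V(t) = 4.002 + 0.0735500 t and V(110.3) = 12.1146 m³.
Species balance (pure solvent in): dm/dt = −Q_out · m/V(t).
dm/m = −Q_out dt/(V₀ + 0.0735500 t); integrating gives ln(m/m₀) = −(Q_out/(Q_in−Q_out)) ln(V/V₀).
m = m₀ (V₀/V)^(Q_out/(Q_in−Q_out)) = 52.79 × (4.002/12.1146)^(1.27872) = 12.8070 g.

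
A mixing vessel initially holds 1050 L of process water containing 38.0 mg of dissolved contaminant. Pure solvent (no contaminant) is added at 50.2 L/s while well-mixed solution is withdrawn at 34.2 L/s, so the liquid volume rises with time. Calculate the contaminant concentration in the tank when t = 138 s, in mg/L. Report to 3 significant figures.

0.00104 mg/L

Total volume: dV/dt = Q_in − Q_out = 16.000 L/s, so V(t) = 1050 + 16.000 t and V(138) = 3258.0 L.
No contaminant enters, so dm/dt = −Q_out · (m/V).
dm/m = −Q_out dt/(V₀ + 16.000 t); integrating gives ln(m/m₀) = −(Q_out/(Q_in−Q_out)) ln(V/V₀).
m = m₀ (V₀/V)^(Q_out/(Q_in−Q_out)) = 38.0 × (1050/3258.0)^(2.1375) = 3.3779 mg.
C = m/V = 3.3779/3258.0 = 0.0010368 mg/L.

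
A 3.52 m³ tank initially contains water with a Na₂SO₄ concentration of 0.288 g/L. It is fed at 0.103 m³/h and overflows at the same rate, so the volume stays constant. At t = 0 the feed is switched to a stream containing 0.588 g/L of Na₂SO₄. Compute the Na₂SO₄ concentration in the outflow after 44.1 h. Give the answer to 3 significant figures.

0.505 g/L

Accumulation = in − out for the solute gives V dC/dt = Q(C_in − C).
So dC/dt = (C_in − C)/τ with τ = V/Q = 3.52/0.103 = 34.175 h.
Integrating: C(t) = C_in + (C₀ − C_in) e^(−t/τ).
C(44.1) = 0.588 + (0.288 − 0.588)·e^(−44.1/34.175) = 0.588 + (-0.30000)·0.27515 = 0.50545 g/L.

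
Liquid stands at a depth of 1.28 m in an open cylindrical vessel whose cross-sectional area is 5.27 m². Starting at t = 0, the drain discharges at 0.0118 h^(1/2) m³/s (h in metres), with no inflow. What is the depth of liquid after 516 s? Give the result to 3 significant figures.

0.307 m

Accumulation of liquid (constant cross-section A): A dh/dt = −0.0118 √h.
Separate and integrate: 2(√h − √h₀) = −(0.0118/A) t.
√h = √1.28 − 0.0118·516/(2·5.27) = 1.1314 − 0.57769 = 0.55369.
h = 0.55369² = 0.30657 m.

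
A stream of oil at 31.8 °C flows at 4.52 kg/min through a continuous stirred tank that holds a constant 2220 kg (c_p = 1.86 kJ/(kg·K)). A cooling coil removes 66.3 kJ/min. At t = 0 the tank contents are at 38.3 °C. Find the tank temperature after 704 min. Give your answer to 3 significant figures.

27.3 °C

Heat balance on the well-mixed liquid: M c_p dT/dt = ṁ c_p (T_in − T) − 66.3.
τ = M/ṁ = 491.15 min; T_ss = T_in − Q̇/(ṁ c_p) = 31.8 − 66.3/(4.52·1.86) = 23.914 °C.
T approaches T_ss exponentially: T(t) = T_ss + (T₀ − T_ss) e^(−t/τ).
T(704) = 23.914 + (14.386)·e^(−704/491.15) = 23.914 + (14.386)·0.23850 = 27.345 °C.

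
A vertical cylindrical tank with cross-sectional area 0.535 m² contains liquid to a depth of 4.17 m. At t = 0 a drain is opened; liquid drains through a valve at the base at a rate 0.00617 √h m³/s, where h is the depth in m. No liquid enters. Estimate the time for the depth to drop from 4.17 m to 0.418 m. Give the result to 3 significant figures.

A dh/dt = −Q_out = −0.00617 √h.
Separate and integrate: 2(√h − √h₀) = −(0.00617/A) t.
t = 2A(√h₀ − √h)/0.00617 = 2·0.535·(√4.17 − √0.418)/0.00617
  = 1.0700 × (2.0421 − 0.64653) / 0.00617 = 242.01 s.

242 s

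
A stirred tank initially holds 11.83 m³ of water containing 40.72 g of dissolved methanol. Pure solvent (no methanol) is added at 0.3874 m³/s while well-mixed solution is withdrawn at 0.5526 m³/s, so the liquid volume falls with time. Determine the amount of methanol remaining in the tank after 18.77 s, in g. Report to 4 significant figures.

Total volume: dV/dt = Q_in − Q_out = -0.165200 m³/s, so V(t) = 11.83 − 0.165200 t and V(18.77) = 8.72920 m³.
Solute balance: dm/dt = 0 − Q_out C = −Q_out m/V(t).
dm/m = −Q_out dt/(V₀ − 0.165200 t); integrating gives ln(m/m₀) = −(Q_out/(Q_in−Q_out)) ln(V/V₀).
m = m₀ (V₀/V)^(Q_out/(Q_in−Q_out)) = 40.72 × (11.83/8.72920)^(-3.34504) = 14.7309 g.

14.73 g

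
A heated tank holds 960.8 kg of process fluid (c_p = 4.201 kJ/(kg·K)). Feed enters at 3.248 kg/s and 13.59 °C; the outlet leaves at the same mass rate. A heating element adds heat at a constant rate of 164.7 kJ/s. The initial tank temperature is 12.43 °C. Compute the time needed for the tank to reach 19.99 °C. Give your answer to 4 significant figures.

250.6 s

M c_p dT/dt = ṁ c_p (T_in − T) + Q̇.
τ = M/ṁ = 295.813 s; T_ss = T_in + Q̇/(ṁ c_p) = 25.6605 °C.
T(t) = T_ss + (T₀ − T_ss) e^(−t/τ). Set T = 19.99:
e^(−t/τ) = (19.99 − 25.6605)/(12.43 − 25.6605) = 0.428593
t = −295.813 · ln(0.428593) = 250.627 s.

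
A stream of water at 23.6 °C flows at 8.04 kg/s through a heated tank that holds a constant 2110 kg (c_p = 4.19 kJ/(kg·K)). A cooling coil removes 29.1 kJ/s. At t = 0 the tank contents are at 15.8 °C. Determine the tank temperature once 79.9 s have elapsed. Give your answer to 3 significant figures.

First-law balance (no shaft work): M c_p dT/dt = ṁ c_p (T_in − T) − 29.1.
τ = M/ṁ = 262.44 s; T_ss = T_in − Q̇/(ṁ c_p) = 23.6 − 29.1/(8.04·4.19) = 22.736 °C.
Integrating: T(t) = T_ss + (T₀ − T_ss) e^(−t/τ).
T(79.9) = 22.736 + (-6.9362)·e^(−79.9/262.44) = 22.736 + (-6.9362)·0.73753 = 17.621 °C.

17.6 °C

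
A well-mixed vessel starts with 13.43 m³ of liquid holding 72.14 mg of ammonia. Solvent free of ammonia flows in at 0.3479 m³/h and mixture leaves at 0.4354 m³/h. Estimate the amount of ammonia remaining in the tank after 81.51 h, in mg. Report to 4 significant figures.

Total volume: dV/dt = Q_in − Q_out = -0.0875000 m³/h, so V(t) = 13.43 − 0.0875000 t and V(81.51) = 6.29787 m³.
Species balance (pure solvent in): dm/dt = −Q_out · m/V(t).
dm/m = −Q_out dt/(V₀ − 0.0875000 t); integrating gives ln(m/m₀) = −(Q_out/(Q_in−Q_out)) ln(V/V₀).
m = m₀ (V₀/V)^(Q_out/(Q_in−Q_out)) = 72.14 × (13.43/6.29787)^(-4.97600) = 1.66594 mg.

1.666 mg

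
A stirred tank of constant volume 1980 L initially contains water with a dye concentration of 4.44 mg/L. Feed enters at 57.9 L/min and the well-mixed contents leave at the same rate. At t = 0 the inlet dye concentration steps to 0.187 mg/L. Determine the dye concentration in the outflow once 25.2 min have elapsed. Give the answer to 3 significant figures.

2.22 mg/L

Species balance on the tank: V dC/dt = Q(C_in − C).
So dC/dt = (C_in − C)/τ with τ = V/Q = 1980/57.9 = 34.197 min.
This is linear first-order; C(t) = C_in + (C₀ − C_in) e^(−t/τ).
C(25.2) = 0.187 + (4.44 − 0.187)·e^(−25.2/34.197) = 0.187 + (4.2530)·0.47859 = 2.2224 mg/L.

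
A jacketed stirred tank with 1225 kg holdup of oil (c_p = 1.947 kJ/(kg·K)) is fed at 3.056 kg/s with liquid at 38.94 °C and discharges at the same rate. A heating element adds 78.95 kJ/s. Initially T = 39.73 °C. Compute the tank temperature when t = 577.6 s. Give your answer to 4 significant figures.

M c_p dT/dt = ṁ c_p (T_in − T) + Q̇.
τ = M/ṁ = 400.851 s; T_ss = T_in + Q̇/(ṁ c_p) = 38.94 + 78.95/(3.056·1.947) = 52.2088 °C.
Solution: T(t) = T_ss + (T₀ − T_ss) e^(−t/τ).
T(577.6) = 52.2088 + (-12.4788)·e^(−577.6/400.851) = 52.2088 + (-12.4788)·0.236706 = 49.2550 °C.

49.26 °C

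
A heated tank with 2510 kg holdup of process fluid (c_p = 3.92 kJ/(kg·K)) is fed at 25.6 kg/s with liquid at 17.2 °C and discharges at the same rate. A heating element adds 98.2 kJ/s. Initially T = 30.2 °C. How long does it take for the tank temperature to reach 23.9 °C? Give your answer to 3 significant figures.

72.8 s

M c_p dT/dt = ṁ c_p (T_in − T) + Q̇.
τ = M/ṁ = 98.047 s; T_ss = T_in + Q̇/(ṁ c_p) = 18.179 °C.
T(t) = T_ss + (T₀ − T_ss) e^(−t/τ). Set T = 23.9:
e^(−t/τ) = (23.9 − 18.179)/(30.2 − 18.179) = 0.47594
t = −98.047 · ln(0.47594) = 72.797 s.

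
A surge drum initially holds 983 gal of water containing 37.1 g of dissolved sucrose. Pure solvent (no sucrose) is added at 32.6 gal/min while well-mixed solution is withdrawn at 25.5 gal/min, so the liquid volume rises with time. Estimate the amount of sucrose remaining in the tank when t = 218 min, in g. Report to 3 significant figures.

Total volume: dV/dt = Q_in − Q_out = 7.1000 gal/min, so V(t) = 983 + 7.1000 t and V(218) = 2530.8 gal.
No sucrose enters, so dm/dt = −Q_out · (m/V).
Separate: dm/m = −Q_out dt/V(t) ⇒ ln(m/m₀) = −(Q_out/(Q_in−Q_out)) ln(V/V₀).
m = m₀ (V₀/V)^(Q_out/(Q_in−Q_out)) = 37.1 × (983/2530.8)^(3.5915) = 1.2425 g.

1.24 g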